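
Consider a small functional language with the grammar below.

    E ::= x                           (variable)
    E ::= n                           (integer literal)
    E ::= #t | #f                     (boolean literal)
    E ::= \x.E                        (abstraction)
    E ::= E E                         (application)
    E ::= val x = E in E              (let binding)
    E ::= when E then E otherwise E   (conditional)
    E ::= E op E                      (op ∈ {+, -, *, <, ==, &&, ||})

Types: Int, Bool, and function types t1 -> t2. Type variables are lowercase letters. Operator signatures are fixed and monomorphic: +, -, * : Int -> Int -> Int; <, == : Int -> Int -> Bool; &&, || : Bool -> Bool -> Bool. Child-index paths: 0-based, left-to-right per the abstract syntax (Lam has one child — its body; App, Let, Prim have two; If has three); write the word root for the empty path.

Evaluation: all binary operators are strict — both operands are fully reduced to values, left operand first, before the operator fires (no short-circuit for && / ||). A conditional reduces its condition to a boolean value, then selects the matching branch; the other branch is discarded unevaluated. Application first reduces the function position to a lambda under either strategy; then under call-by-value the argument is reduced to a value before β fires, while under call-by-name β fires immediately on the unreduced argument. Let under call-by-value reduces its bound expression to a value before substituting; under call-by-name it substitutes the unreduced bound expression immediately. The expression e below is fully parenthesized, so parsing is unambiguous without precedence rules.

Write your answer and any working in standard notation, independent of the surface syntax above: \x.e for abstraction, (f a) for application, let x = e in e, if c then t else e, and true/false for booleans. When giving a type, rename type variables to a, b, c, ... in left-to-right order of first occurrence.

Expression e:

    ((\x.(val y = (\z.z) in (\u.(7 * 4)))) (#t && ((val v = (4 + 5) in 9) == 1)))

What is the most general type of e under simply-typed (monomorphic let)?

Answer: a -> Int

Working:
z : b
\z._ : b -> b
let y : b -> b
  unify Int ~ Int
  unify Int ~ Int
\u._ : c -> Int
\x._ : a -> c -> Int
  unify Bool ~ Bool
  unify Int ~ Int
  unify Int ~ Int
let v : Int
  unify Int ~ Int
  unify Int ~ Int
  unify Bool ~ Bool
  unify a -> c -> Int ~ Bool -> d
  unify a ~ Bool
  unify c -> Int ~ d
_ _ : c -> Int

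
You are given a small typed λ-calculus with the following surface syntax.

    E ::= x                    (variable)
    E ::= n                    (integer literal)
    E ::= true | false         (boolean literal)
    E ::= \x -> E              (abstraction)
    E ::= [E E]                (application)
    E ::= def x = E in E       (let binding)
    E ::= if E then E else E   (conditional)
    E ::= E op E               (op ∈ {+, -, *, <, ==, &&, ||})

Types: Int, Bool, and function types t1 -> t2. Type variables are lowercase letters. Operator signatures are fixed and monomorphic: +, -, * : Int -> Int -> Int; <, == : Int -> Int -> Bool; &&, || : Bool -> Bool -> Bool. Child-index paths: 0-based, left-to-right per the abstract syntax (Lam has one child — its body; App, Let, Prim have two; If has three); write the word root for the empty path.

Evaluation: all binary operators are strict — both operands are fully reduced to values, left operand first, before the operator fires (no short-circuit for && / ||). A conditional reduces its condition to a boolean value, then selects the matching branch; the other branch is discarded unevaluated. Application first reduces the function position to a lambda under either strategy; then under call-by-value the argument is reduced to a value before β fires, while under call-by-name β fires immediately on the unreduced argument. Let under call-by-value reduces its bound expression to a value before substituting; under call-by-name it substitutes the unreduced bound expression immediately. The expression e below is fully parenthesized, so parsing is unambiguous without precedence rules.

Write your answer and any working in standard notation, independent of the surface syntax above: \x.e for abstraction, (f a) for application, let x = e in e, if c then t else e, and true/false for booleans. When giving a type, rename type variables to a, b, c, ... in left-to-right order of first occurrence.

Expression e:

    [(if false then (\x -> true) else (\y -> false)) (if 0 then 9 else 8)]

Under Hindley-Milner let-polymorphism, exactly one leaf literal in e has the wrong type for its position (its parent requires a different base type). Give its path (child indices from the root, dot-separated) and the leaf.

Answer: 1.0 : 0

Trace:
  unify Bool ~ Bool
\x._ : a -> Bool
\y._ : b -> Bool
  unify a -> Bool ~ b -> Bool
  unify a ~ b
  unify Bool ~ Bool
  unify Int ~ Bool
  FAIL: mismatch Int ~ Bool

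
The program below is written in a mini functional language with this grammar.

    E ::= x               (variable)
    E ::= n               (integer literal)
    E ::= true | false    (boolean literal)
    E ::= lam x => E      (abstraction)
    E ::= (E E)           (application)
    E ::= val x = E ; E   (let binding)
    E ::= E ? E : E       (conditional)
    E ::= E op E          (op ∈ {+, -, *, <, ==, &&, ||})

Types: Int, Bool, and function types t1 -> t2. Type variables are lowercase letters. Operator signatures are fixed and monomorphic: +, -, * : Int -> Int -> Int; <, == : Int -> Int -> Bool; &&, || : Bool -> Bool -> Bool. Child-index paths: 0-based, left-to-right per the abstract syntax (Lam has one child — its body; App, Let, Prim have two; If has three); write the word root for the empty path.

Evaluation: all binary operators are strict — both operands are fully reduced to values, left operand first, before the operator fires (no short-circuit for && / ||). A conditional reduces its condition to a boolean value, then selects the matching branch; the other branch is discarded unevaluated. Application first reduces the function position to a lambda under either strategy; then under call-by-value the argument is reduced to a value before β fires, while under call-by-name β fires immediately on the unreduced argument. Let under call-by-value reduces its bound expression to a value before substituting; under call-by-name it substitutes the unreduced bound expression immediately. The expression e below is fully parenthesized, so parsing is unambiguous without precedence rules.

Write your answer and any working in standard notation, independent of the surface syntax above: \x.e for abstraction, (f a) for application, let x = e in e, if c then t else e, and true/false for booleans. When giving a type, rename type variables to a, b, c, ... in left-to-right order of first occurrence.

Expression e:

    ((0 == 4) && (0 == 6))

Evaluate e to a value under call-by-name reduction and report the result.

Working:
step 0: ((0 == 4) && (0 == 6))
step 1: [delta@0] (false && (0 == 6))
step 2: [delta@1] (false && false)
step 3: [delta@root] false

Answer: false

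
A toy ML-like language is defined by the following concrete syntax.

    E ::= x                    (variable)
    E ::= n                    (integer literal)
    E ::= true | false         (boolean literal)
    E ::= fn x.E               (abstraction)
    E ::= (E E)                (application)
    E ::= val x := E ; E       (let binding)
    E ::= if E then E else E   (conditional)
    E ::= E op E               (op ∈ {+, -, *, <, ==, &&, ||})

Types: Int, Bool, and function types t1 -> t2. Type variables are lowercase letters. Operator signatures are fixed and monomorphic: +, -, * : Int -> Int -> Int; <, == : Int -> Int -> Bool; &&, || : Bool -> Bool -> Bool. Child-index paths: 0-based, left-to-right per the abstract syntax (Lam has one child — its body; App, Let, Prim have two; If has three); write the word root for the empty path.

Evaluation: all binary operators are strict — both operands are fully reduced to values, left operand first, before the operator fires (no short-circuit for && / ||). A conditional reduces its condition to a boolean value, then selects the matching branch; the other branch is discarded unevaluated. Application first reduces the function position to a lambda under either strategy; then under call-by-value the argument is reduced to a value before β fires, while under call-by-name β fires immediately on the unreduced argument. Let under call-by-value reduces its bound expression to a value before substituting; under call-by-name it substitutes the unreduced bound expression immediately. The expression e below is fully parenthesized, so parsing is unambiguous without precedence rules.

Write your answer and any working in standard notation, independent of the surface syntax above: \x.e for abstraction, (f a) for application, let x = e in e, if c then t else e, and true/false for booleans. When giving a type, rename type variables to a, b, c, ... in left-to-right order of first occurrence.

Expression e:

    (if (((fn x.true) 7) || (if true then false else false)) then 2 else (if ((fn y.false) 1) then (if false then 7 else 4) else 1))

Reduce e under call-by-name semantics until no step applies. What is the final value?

Working:
step 0: (if (((\x.true) 7) || (if true then false else false)) then 2 else (if ((\y.false) 1) then (if false then 7 else 4) else 1))
step 1: [beta@0.0] (if (true || (if true then false else false)) then 2 else (if ((\y.false) 1) then (if false then 7 else 4) else 1))
step 2: [if@0.1] (if (true || false) then 2 else (if ((\y.false) 1) then (if false then 7 else 4) else 1))
step 3: [delta@0] (if true then 2 else (if ((\y.false) 1) then (if false then 7 else 4) else 1))
step 4: [if@root] 2

Answer: 2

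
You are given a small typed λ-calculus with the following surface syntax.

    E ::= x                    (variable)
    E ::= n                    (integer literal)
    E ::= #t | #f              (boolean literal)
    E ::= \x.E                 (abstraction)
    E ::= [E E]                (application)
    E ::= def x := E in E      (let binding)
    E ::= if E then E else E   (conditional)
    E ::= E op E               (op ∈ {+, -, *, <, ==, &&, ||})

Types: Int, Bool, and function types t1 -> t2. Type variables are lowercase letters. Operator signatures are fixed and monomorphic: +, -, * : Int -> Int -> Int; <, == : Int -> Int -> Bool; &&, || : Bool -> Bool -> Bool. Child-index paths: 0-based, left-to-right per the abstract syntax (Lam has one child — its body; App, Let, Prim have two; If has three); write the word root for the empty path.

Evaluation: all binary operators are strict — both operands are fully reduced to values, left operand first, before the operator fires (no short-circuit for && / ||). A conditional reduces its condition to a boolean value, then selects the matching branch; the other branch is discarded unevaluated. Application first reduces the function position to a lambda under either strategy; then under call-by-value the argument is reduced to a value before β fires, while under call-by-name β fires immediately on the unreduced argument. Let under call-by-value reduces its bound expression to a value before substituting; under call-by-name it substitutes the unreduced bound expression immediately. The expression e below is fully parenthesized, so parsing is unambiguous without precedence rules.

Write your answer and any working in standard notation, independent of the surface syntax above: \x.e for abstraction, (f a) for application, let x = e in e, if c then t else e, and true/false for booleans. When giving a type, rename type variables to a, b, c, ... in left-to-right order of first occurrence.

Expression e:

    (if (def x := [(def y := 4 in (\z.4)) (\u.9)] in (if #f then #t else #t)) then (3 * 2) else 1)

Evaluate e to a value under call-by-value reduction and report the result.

Working:
step 0: (if (let x = ((let y = 4 in (\z.4)) (\u.9)) in (if false then true else true)) then (3 * 2) else 1)
step 1: [let@0.0.0] (if (let x = ((\z.4) (\u.9)) in (if false then true else true)) then (3 * 2) else 1)
step 2: [beta@0.0] (if (let x = 4 in (if false then true else true)) then (3 * 2) else 1)
step 3: [let@0] (if (if false then true else true) then (3 * 2) else 1)
step 4: [if@0] (if true then (3 * 2) else 1)
step 5: [if@root] (3 * 2)
step 6: [delta@root] 6

Answer: 6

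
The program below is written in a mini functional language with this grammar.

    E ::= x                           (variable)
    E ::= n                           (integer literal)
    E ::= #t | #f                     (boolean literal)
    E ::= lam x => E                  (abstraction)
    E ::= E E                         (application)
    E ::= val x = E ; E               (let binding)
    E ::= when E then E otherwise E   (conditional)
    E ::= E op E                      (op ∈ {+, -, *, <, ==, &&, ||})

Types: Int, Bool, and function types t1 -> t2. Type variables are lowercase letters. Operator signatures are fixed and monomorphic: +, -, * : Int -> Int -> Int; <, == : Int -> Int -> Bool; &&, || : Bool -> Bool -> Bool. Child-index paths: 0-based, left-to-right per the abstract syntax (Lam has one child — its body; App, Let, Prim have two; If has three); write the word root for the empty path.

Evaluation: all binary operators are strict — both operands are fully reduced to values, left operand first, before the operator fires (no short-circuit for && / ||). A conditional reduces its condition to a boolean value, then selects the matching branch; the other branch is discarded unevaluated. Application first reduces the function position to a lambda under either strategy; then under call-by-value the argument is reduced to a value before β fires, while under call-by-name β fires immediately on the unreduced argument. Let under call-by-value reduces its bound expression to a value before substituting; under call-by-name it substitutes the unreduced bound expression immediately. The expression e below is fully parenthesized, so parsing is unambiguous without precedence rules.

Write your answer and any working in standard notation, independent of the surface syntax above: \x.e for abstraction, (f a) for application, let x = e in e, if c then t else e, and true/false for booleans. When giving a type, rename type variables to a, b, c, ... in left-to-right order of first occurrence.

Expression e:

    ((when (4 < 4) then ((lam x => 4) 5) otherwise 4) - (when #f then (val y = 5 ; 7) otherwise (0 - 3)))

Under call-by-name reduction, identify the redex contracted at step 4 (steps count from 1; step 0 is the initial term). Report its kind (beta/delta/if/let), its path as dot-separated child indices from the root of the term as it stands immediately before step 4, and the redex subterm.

Answer: delta at 1 : (0 - 3)

Derivation:
step 0: ((if (4 < 4) then ((\x.4) 5) else 4) - (if false then (let y = 5 in 7) else (0 - 3)))
step 1: [delta@0.0] ((if false then ((\x.4) 5) else 4) - (if false then (let y = 5 in 7) else (0 - 3)))
step 2: [if@0] (4 - (if false then (let y = 5 in 7) else (0 - 3)))
step 3: [if@1] (4 - (0 - 3))
step 4: [delta@1] (4 - -3)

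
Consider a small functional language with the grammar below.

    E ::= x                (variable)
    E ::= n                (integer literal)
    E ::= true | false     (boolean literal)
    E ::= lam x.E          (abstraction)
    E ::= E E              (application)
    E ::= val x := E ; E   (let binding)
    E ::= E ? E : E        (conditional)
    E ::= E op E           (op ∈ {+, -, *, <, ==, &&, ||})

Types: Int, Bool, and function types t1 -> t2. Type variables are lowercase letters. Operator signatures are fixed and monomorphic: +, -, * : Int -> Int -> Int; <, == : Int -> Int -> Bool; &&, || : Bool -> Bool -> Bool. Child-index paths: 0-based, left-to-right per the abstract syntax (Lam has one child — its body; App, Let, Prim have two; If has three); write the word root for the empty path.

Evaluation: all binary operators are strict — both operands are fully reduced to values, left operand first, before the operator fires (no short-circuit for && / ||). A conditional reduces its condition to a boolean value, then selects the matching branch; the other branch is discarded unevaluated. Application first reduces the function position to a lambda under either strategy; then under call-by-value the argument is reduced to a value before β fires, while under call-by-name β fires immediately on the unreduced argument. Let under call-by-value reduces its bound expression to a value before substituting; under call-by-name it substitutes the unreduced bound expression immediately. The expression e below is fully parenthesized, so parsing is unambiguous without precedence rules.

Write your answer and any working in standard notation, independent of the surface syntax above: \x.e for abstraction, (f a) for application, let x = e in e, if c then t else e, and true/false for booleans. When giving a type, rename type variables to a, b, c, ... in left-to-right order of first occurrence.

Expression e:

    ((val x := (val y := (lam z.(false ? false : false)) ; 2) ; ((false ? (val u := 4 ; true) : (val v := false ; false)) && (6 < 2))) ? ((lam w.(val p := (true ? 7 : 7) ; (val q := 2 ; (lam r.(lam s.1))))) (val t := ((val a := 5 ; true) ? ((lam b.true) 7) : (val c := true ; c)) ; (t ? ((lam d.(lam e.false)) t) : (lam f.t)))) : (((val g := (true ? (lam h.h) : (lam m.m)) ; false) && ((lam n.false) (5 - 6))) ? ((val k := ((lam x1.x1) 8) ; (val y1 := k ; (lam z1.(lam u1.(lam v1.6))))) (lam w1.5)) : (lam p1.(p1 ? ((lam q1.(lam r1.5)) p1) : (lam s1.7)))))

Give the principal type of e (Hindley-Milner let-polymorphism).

Answer: Bool -> a -> Int

Working:
  unify Bool ~ Bool
  unify Bool ~ Bool
\z._ : a -> Bool
let y : forall. a -> Bool
let x : Int
  unify Bool ~ Bool
let u : Int
let v : Bool
  unify Bool ~ Bool
  unify Bool ~ Bool
  unify Int ~ Int
  unify Int ~ Int
  unify Bool ~ Bool
  unify Bool ~ Bool
  unify Bool ~ Bool
  unify Int ~ Int
let p : Int
let q : Int
\s._ : d -> Int
\r._ : c -> d -> Int
\w._ : b -> c -> d -> Int
let a : Int
  unify Bool ~ Bool
\b._ : e -> Bool
  unify e -> Bool ~ Int -> f
  unify e ~ Int
  unify Bool ~ f
_ _ : Bool
let c : Bool
c : Bool
  unify Bool ~ Bool
let t : Bool
t : Bool
  unify Bool ~ Bool
\e._ : h -> Bool
\d._ : g -> h -> Bool
t : Bool
  unify g -> h -> Bool ~ Bool -> i
  unify g ~ Bool
  unify h -> Bool ~ i
_ _ : h -> Bool
t : Bool
\f._ : j -> Bool
  unify h -> Bool ~ j -> Bool
  unify h ~ j
  unify Bool ~ Bool
  unify b -> c -> d -> Int ~ (j -> Bool) -> k
  unify b ~ j -> Bool
  unify c -> d -> Int ~ k
_ _ : c -> d -> Int
  unify Bool ~ Bool
h : l
\h._ : l -> l
m : m
\m._ : m -> m
  unify l -> l ~ m -> m
  unify l ~ m
  unify m ~ m
let g : forall. m -> m
  unify Bool ~ Bool
\n._ : n -> Bool
  unify Int ~ Int
  unify Int ~ Int
  unify n -> Bool ~ Int -> o
  unify n ~ Int
  unify Bool ~ o
_ _ : Bool
  unify Bool ~ Bool
  unify Bool ~ Bool
x1 : p
\x1._ : p -> p
  unify p -> p ~ Int -> q
  unify p ~ Int
  unify Int ~ q
_ _ : Int
let k : Int
k : Int
let y1 : Int
\v1._ : t -> Int
\u1._ : s -> t -> Int
\z1._ : r -> s -> t -> Int
\w1._ : u -> Int
  unify r -> s -> t -> Int ~ (u -> Int) -> v
  unify r ~ u -> Int
  unify s -> t -> Int ~ v
_ _ : s -> t -> Int
p1 : w
  unify w ~ Bool
\r1._ : y -> Int
\q1._ : x -> y -> Int
p1 : Bool
  unify x -> y -> Int ~ Bool -> z
  unify x ~ Bool
  unify y -> Int ~ z
_ _ : y -> Int
\s1._ : t26 -> Int
  unify y -> Int ~ t26 -> Int
  unify y ~ t26
  unify Int ~ Int
\p1._ : Bool -> t26 -> Int
  unify s -> t -> Int ~ Bool -> t26 -> Int
  unify s ~ Bool
  unify t -> Int ~ t26 -> Int
  unify t ~ t26
  unify Int ~ Int
  unify c -> d -> Int ~ Bool -> t26 -> Int
  unify c ~ Bool
  unify d -> Int ~ t26 -> Int
  unify d ~ t26
  unify Int ~ Int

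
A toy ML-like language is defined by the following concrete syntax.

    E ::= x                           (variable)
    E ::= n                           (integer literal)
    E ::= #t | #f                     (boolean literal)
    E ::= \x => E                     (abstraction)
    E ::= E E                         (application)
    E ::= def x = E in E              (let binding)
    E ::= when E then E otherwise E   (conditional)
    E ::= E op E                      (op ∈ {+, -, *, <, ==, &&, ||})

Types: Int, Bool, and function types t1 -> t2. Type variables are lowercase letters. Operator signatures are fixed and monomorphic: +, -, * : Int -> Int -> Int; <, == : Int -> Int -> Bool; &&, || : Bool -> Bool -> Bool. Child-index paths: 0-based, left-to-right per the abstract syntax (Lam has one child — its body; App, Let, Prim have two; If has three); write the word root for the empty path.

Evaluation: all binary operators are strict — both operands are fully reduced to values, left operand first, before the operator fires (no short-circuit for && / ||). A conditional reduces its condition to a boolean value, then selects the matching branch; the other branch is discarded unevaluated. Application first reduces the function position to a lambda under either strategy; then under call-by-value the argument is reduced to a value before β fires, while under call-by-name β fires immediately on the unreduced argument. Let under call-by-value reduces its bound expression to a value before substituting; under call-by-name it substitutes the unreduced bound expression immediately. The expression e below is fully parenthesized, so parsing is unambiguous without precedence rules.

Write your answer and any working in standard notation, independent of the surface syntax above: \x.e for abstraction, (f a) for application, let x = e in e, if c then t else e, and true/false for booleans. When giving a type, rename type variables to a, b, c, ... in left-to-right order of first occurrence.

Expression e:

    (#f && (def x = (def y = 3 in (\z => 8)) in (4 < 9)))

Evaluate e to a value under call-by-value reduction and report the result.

Answer: false

Derivation:
step 0: (false && (let x = (let y = 3 in (\z.8)) in (4 < 9)))
step 1: [let@1.0] (false && (let x = (\z.8) in (4 < 9)))
step 2: [let@1] (false && (4 < 9))
step 3: [delta@1] (false && true)
step 4: [delta@root] false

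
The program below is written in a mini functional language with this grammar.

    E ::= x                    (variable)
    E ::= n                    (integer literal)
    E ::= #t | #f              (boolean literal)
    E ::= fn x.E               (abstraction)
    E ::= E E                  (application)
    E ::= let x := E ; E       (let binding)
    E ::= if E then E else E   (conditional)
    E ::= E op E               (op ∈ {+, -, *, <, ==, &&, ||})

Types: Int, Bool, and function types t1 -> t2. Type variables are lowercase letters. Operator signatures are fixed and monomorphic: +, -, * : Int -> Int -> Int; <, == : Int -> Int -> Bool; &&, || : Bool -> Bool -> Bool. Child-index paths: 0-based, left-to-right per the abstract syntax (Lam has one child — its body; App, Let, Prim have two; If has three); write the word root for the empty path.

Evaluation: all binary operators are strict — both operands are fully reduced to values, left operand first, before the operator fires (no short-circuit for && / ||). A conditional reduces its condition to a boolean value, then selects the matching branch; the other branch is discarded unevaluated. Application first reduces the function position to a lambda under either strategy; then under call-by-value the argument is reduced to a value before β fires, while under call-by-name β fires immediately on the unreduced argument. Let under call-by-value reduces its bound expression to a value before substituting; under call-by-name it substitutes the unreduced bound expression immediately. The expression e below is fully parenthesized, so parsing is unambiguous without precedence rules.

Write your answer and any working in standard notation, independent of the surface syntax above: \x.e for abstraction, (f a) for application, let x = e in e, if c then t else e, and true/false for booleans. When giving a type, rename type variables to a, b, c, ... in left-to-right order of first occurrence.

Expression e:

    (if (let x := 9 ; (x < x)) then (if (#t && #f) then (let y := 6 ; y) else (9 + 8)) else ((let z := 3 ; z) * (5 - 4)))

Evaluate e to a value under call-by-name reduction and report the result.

Trace:
step 0: (if (let x = 9 in (x < x)) then (if (true && false) then (let y = 6 in y) else (9 + 8)) else ((let z = 3 in z) * (5 - 4)))
step 1: [let@0] (if (9 < 9) then (if (true && false) then (let y = 6 in y) else (9 + 8)) else ((let z = 3 in z) * (5 - 4)))
step 2: [delta@0] (if false then (if (true && false) then (let y = 6 in y) else (9 + 8)) else ((let z = 3 in z) * (5 - 4)))
step 3: [if@root] ((let z = 3 in z) * (5 - 4))
step 4: [let@0] (3 * (5 - 4))
step 5: [delta@1] (3 * 1)
step 6: [delta@root] 3

Answer: 3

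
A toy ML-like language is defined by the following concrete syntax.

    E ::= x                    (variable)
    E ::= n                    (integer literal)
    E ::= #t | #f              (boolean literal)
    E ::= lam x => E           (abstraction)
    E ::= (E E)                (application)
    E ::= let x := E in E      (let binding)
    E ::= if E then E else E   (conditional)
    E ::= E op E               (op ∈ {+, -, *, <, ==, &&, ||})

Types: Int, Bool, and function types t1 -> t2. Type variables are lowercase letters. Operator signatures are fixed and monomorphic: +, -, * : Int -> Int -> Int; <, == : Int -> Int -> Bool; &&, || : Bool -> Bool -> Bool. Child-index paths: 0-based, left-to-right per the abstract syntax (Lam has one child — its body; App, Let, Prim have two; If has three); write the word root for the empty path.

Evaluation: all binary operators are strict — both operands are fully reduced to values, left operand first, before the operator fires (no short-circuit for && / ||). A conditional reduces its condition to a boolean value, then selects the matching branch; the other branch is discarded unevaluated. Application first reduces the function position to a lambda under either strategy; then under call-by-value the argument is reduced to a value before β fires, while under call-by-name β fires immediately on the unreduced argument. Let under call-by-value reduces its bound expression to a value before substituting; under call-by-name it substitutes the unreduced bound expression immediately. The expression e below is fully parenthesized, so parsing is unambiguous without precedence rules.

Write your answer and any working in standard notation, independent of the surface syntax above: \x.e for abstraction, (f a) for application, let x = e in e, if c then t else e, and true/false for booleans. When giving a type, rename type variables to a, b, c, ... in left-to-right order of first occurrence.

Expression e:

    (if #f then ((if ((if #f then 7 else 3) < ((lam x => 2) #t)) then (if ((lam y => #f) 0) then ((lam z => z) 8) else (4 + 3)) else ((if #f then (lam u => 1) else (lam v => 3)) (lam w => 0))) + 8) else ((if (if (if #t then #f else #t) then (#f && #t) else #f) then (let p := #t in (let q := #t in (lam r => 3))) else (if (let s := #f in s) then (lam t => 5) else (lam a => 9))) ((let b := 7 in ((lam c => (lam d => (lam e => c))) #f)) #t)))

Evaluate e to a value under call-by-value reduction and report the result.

Answer: 9

Working:
step 0: (if false then ((if ((if false then 7 else 3) < ((\x.2) true)) then (if ((\y.false) 0) then ((\z.z) 8) else (4 + 3)) else ((if false then (\u.1) else (\v.3)) (\w.0))) + 8) else ((if (if (if true then false else true) then (false && true) else false) then (let p = true in (let q = true in (\r.3))) else (if (let s = false in s) then (\t.5) else (\a.9))) ((let b = 7 in ((\c.(\d.(\e.c))) false)) true)))
step 1: [if@root] ((if (if (if true then false else true) then (false && true) else false) then (let p = true in (let q = true in (\r.3))) else (if (let s = false in s) then (\t.5) else (\a.9))) ((let b = 7 in ((\c.(\d.(\e.c))) false)) true))
step 2: [if@0.0.0] ((if (if false then (false && true) else false) then (let p = true in (let q = true in (\r.3))) else (if (let s = false in s) then (\t.5) else (\a.9))) ((let b = 7 in ((\c.(\d.(\e.c))) false)) true))
step 3: [if@0.0] ((if false then (let p = true in (let q = true in (\r.3))) else (if (let s = false in s) then (\t.5) else (\a.9))) ((let b = 7 in ((\c.(\d.(\e.c))) false)) true))
step 4: [if@0] ((if (let s = false in s) then (\t.5) else (\a.9)) ((let b = 7 in ((\c.(\d.(\e.c))) false)) true))
step 5: [let@0.0] ((if false then (\t.5) else (\a.9)) ((let b = 7 in ((\c.(\d.(\e.c))) false)) true))
step 6: [if@0] ((\a.9) ((let b = 7 in ((\c.(\d.(\e.c))) false)) true))
step 7: [let@1.0] ((\a.9) (((\c.(\d.(\e.c))) false) true))
step 8: [beta@1.0] ((\a.9) ((\d.(\e.false)) true))
step 9: [beta@1] ((\a.9) (\e.false))
step 10: [beta@root] 9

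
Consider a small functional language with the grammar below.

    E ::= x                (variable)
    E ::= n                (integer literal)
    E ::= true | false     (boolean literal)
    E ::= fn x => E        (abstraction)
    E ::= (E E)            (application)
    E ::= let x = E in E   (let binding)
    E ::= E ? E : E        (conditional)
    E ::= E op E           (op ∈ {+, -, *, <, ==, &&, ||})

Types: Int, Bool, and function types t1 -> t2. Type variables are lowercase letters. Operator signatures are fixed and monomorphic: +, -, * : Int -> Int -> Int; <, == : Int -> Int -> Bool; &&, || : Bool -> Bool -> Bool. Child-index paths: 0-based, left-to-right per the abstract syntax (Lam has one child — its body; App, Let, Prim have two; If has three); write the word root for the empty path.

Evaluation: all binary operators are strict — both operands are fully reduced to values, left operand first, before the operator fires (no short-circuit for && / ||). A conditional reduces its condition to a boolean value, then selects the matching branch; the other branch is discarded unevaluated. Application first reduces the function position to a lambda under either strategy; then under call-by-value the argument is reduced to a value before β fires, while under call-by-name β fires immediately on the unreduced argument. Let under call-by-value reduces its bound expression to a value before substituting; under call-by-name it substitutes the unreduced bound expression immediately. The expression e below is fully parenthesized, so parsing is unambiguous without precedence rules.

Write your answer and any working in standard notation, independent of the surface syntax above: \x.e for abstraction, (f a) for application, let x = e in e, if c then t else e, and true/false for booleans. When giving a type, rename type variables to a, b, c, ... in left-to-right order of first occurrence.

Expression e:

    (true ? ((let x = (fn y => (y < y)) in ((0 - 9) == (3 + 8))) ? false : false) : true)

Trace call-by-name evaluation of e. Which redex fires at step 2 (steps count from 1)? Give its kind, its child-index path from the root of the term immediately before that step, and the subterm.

Trace:
step 0: (if true then (if (let x = (\y.(y < y)) in ((0 - 9) == (3 + 8))) then false else false) else true)
step 1: [if@root] (if (let x = (\y.(y < y)) in ((0 - 9) == (3 + 8))) then false else false)
step 2: [let@0] (if ((0 - 9) == (3 + 8)) then false else false)

Answer: let at 0 : (let x = (\y.(y < y)) in ((0 - 9) == (3 + 8)))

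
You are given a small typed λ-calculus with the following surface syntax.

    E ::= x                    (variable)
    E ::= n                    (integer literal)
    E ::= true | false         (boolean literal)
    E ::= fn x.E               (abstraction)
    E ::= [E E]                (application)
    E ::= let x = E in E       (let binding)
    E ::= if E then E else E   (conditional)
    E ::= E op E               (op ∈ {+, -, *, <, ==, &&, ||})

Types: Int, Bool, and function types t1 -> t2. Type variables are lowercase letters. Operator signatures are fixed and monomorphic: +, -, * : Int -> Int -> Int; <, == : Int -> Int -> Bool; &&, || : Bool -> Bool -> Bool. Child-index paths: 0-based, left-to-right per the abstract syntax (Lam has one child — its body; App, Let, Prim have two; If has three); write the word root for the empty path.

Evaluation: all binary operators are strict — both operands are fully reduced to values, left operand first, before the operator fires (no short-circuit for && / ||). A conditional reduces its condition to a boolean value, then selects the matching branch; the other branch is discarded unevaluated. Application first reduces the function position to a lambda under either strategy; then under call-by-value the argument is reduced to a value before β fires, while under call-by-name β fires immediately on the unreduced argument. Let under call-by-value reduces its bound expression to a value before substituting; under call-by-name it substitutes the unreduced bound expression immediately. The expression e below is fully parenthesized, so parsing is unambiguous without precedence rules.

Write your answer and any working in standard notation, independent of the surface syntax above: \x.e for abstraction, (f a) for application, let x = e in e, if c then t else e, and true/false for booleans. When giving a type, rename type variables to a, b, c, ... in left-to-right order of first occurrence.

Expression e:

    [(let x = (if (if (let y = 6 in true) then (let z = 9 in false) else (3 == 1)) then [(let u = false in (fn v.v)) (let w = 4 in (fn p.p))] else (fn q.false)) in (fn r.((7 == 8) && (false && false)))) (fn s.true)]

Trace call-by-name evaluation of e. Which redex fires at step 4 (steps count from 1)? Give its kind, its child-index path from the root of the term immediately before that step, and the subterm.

Answer: delta at 1 : (false && false)

Derivation:
step 0: ((let x = (if (if (let y = 6 in true) then (let z = 9 in false) else (3 == 1)) then ((let u = false in (\v.v)) (let w = 4 in (\p.p))) else (\q.false)) in (\r.((7 == 8) && (false && false)))) (\s.true))
step 1: [let@0] ((\r.((7 == 8) && (false && false))) (\s.true))
step 2: [beta@root] ((7 == 8) && (false && false))
step 3: [delta@0] (false && (false && false))
step 4: [delta@1] (false && false)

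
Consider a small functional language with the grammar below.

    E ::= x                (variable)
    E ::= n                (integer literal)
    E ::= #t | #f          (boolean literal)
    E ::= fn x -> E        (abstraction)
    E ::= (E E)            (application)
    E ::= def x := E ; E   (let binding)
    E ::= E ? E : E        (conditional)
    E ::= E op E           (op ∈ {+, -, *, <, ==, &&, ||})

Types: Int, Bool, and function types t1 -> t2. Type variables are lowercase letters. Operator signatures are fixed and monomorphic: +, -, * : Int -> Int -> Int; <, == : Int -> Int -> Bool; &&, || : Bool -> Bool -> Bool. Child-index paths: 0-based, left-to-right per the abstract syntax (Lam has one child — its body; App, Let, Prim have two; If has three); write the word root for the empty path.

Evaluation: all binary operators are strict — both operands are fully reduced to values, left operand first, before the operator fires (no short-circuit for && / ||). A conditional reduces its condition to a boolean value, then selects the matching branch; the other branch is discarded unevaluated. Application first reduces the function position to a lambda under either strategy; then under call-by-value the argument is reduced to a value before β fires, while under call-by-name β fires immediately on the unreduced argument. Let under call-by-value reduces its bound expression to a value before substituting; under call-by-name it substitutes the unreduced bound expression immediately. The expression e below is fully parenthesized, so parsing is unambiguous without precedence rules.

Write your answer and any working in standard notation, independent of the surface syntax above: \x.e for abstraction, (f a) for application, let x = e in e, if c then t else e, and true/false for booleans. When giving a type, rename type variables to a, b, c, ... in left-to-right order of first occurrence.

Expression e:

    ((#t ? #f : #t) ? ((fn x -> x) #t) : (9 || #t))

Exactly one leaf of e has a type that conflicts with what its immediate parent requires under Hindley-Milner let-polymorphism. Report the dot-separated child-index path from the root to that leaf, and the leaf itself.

Answer: 2.0 : 9

Derivation:
  unify Bool ~ Bool
  unify Bool ~ Bool
  unify Bool ~ Bool
x : a
\x._ : a -> a
  unify a -> a ~ Bool -> b
  unify a ~ Bool
  unify Bool ~ b
_ _ : Bool
  unify Int ~ Bool
  FAIL: mismatch Int ~ Bool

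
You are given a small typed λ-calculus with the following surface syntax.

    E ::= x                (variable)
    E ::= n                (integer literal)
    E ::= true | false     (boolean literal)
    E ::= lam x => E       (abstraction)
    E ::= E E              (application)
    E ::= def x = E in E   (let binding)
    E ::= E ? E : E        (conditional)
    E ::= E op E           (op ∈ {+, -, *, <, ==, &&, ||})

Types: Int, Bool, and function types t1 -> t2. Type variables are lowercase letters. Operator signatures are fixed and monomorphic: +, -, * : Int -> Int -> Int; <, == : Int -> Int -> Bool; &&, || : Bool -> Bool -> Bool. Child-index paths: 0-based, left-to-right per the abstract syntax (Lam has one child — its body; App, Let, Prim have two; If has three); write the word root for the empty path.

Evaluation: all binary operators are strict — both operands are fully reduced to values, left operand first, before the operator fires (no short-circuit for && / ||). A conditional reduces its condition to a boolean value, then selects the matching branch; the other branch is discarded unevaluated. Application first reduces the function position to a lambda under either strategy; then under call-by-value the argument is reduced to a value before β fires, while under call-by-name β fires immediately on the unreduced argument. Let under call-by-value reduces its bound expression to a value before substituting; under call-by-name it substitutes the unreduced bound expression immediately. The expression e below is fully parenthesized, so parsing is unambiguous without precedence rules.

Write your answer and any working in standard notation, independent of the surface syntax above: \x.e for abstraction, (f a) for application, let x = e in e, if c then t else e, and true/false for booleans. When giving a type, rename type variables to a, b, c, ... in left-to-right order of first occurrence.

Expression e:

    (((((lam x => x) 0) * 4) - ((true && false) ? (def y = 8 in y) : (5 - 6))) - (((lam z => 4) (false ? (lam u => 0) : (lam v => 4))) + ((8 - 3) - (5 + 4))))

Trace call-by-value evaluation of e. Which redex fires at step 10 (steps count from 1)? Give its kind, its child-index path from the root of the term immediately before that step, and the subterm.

Derivation:
step 0: (((((\x.x) 0) * 4) - (if (true && false) then (let y = 8 in y) else (5 - 6))) - (((\z.4) (if false then (\u.0) else (\v.4))) + ((8 - 3) - (5 + 4))))
step 1: [beta@0.0.0] (((0 * 4) - (if (true && false) then (let y = 8 in y) else (5 - 6))) - (((\z.4) (if false then (\u.0) else (\v.4))) + ((8 - 3) - (5 + 4))))
step 2: [delta@0.0] ((0 - (if (true && false) then (let y = 8 in y) else (5 - 6))) - (((\z.4) (if false then (\u.0) else (\v.4))) + ((8 - 3) - (5 + 4))))
step 3: [delta@0.1.0] ((0 - (if false then (let y = 8 in y) else (5 - 6))) - (((\z.4) (if false then (\u.0) else (\v.4))) + ((8 - 3) - (5 + 4))))
step 4: [if@0.1] ((0 - (5 - 6)) - (((\z.4) (if false then (\u.0) else (\v.4))) + ((8 - 3) - (5 + 4))))
step 5: [delta@0.1] ((0 - -1) - (((\z.4) (if false then (\u.0) else (\v.4))) + ((8 - 3) - (5 + 4))))
step 6: [delta@0] (1 - (((\z.4) (if false then (\u.0) else (\v.4))) + ((8 - 3) - (5 + 4))))
step 7: [if@1.0.1] (1 - (((\z.4) (\v.4)) + ((8 - 3) - (5 + 4))))
step 8: [beta@1.0] (1 - (4 + ((8 - 3) - (5 + 4))))
step 9: [delta@1.1.0] (1 - (4 + (5 - (5 + 4))))
step 10: [delta@1.1.1] (1 - (4 + (5 - 9)))

Answer: delta at 1.1.1 : (5 + 4)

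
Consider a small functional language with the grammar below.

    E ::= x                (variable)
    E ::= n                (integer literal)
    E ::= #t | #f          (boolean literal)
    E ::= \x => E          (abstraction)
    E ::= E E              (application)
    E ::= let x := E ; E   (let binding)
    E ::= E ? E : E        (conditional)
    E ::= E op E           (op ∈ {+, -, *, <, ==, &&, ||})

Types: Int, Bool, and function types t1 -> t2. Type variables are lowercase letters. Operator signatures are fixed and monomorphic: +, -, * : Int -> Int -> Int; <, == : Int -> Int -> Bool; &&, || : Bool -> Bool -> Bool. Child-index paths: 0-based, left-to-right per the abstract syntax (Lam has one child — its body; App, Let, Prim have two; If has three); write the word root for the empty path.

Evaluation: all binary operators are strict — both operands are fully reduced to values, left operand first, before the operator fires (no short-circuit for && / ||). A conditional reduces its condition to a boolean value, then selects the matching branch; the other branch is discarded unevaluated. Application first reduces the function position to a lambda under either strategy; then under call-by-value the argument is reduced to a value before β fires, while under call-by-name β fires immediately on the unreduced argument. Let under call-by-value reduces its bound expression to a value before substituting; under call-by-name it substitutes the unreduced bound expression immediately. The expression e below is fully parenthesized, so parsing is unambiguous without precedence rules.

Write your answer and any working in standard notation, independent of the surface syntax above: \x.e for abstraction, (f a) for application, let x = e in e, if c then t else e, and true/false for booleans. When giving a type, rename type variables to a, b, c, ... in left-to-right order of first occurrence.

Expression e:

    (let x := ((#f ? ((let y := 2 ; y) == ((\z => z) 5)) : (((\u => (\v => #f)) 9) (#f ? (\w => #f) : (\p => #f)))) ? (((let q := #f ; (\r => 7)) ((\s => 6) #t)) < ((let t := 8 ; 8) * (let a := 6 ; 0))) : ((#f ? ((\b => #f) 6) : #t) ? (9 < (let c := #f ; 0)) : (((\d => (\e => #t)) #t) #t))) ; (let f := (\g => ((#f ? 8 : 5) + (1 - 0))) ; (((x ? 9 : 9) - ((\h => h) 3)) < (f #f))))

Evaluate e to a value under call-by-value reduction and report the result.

Trace:
step 0: (let x = (if (if false then ((let y = 2 in y) == ((\z.z) 5)) else (((\u.(\v.false)) 9) (if false then (\w.false) else (\p.false)))) then (((let q = false in (\r.7)) ((\s.6) true)) < ((let t = 8 in 8) * (let a = 6 in 0))) else (if (if false then ((\b.false) 6) else true) then (9 < (let c = false in 0)) else (((\d.(\e.true)) true) true))) in (let f = (\g.((if false then 8 else 5) + (1 - 0))) in (((if x then 9 else 9) - ((\h.h) 3)) < (f false))))
step 1: [if@0.0] (let x = (if (((\u.(\v.false)) 9) (if false then (\w.false) else (\p.false))) then (((let q = false in (\r.7)) ((\s.6) true)) < ((let t = 8 in 8) * (let a = 6 in 0))) else (if (if false then ((\b.false) 6) else true) then (9 < (let c = false in 0)) else (((\d.(\e.true)) true) true))) in (let f = (\g.((if false then 8 else 5) + (1 - 0))) in (((if x then 9 else 9) - ((\h.h) 3)) < (f false))))
step 2: [beta@0.0.0] (let x = (if ((\v.false) (if false then (\w.false) else (\p.false))) then (((let q = false in (\r.7)) ((\s.6) true)) < ((let t = 8 in 8) * (let a = 6 in 0))) else (if (if false then ((\b.false) 6) else true) then (9 < (let c = false in 0)) else (((\d.(\e.true)) true) true))) in (let f = (\g.((if false then 8 else 5) + (1 - 0))) in (((if x then 9 else 9) - ((\h.h) 3)) < (f false))))
step 3: [if@0.0.1] (let x = (if ((\v.false) (\p.false)) then (((let q = false in (\r.7)) ((\s.6) true)) < ((let t = 8 in 8) * (let a = 6 in 0))) else (if (if false then ((\b.false) 6) else true) then (9 < (let c = false in 0)) else (((\d.(\e.true)) true) true))) in (let f = (\g.((if false then 8 else 5) + (1 - 0))) in (((if x then 9 else 9) - ((\h.h) 3)) < (f false))))
step 4: [beta@0.0] (let x = (if false then (((let q = false in (\r.7)) ((\s.6) true)) < ((let t = 8 in 8) * (let a = 6 in 0))) else (if (if false then ((\b.false) 6) else true) then (9 < (let c = false in 0)) else (((\d.(\e.true)) true) true))) in (let f = (\g.((if false then 8 else 5) + (1 - 0))) in (((if x then 9 else 9) - ((\h.h) 3)) < (f false))))
step 5: [if@0] (let x = (if (if false then ((\b.false) 6) else true) then (9 < (let c = false in 0)) else (((\d.(\e.true)) true) true)) in (let f = (\g.((if false then 8 else 5) + (1 - 0))) in (((if x then 9 else 9) - ((\h.h) 3)) < (f false))))
step 6: [if@0.0] (let x = (if true then (9 < (let c = false in 0)) else (((\d.(\e.true)) true) true)) in (let f = (\g.((if false then 8 else 5) + (1 - 0))) in (((if x then 9 else 9) - ((\h.h) 3)) < (f false))))
step 7: [if@0] (let x = (9 < (let c = false in 0)) in (let f = (\g.((if false then 8 else 5) + (1 - 0))) in (((if x then 9 else 9) - ((\h.h) 3)) < (f false))))
step 8: [let@0.1] (let x = (9 < 0) in (let f = (\g.((if false then 8 else 5) + (1 - 0))) in (((if x then 9 else 9) - ((\h.h) 3)) < (f false))))
step 9: [delta@0] (let x = false in (let f = (\g.((if false then 8 else 5) + (1 - 0))) in (((if x then 9 else 9) - ((\h.h) 3)) < (f false))))
step 10: [let@root] (let f = (\g.((if false then 8 else 5) + (1 - 0))) in (((if false then 9 else 9) - ((\h.h) 3)) < (f false)))
step 11: [let@root] (((if false then 9 else 9) - ((\h.h) 3)) < ((\g.((if false then 8 else 5) + (1 - 0))) false))
step 12: [if@0.0] ((9 - ((\h.h) 3)) < ((\g.((if false then 8 else 5) + (1 - 0))) false))
step 13: [beta@0.1] ((9 - 3) < ((\g.((if false then 8 else 5) + (1 - 0))) false))
step 14: [delta@0] (6 < ((\g.((if false then 8 else 5) + (1 - 0))) false))
step 15: [beta@1] (6 < ((if false then 8 else 5) + (1 - 0)))
step 16: [if@1.0] (6 < (5 + (1 - 0)))
step 17: [delta@1.1] (6 < (5 + 1))
step 18: [delta@1] (6 < 6)
step 19: [delta@root] false

Answer: false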